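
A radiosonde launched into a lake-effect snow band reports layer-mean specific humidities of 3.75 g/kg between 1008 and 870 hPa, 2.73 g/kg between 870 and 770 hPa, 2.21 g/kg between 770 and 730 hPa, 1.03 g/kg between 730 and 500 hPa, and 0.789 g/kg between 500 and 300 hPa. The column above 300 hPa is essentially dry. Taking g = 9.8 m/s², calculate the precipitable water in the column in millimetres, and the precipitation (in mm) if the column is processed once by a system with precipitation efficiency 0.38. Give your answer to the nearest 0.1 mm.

Precipitable water is the column-integrated vapour mass per unit area: PW = (1/g) Σ q̄ Δp, with q in kg/kg and Δp in Pa (1 kg/m² of water = 1 mm).
Layer 1008–870 hPa: Δp = 138 hPa = 13800 Pa, q̄ = 0.00375 kg/kg → 0.00375 × 13800 / 9.8 = 5.28 mm
Layer 870–770 hPa: Δp = 100 hPa = 10000 Pa, q̄ = 0.00273 kg/kg → 0.00273 × 10000 / 9.8 = 2.79 mm
Layer 770–730 hPa: Δp = 40 hPa = 4000 Pa, q̄ = 0.00221 kg/kg → 0.00221 × 4000 / 9.8 = 0.90 mm
Layer 730–500 hPa: Δp = 230 hPa = 23000 Pa, q̄ = 0.00103 kg/kg → 0.00103 × 23000 / 9.8 = 2.42 mm
Layer 500–300 hPa: Δp = 200 hPa = 20000 Pa, q̄ = 0.000789 kg/kg → 0.000789 × 20000 / 9.8 = 1.61 mm
PW = 5.28 + 2.79 + 0.90 + 2.42 + 1.61 = 13.00 ≈ 13.0 mm.
Precipitation = ε × PW = 0.38 × 13.0 = 4.9 mm.

PW ≈ 13.0 mm; precipitation ≈ 4.9 mm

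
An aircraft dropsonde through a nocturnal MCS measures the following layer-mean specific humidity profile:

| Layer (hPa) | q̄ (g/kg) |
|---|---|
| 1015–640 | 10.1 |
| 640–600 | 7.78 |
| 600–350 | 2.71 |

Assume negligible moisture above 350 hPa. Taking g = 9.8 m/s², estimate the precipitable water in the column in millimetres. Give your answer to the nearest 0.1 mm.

Precipitable water is the column-integrated vapour mass per unit area: PW = (1/g) Σ q̄ Δp, with q in kg/kg and Δp in Pa (1 kg/m² of water = 1 mm).
Layer 1015–640 hPa: Δp = 375 hPa = 37500 Pa, q̄ = 0.0101 kg/kg → 0.0101 × 37500 / 9.8 = 38.65 mm
Layer 640–600 hPa: Δp = 40 hPa = 4000 Pa, q̄ = 0.00778 kg/kg → 0.00778 × 4000 / 9.8 = 3.18 mm
Layer 600–350 hPa: Δp = 250 hPa = 25000 Pa, q̄ = 0.00271 kg/kg → 0.00271 × 25000 / 9.8 = 6.91 mm
PW = 38.65 + 3.18 + 6.91 = 48.74 ≈ 48.7 mm.

PW ≈ 48.7 mm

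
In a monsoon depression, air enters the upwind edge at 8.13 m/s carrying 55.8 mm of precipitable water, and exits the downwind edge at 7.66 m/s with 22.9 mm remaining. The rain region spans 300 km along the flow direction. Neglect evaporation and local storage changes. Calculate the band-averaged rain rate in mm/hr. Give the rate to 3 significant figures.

Column moisture flux per unit crosswind length is F = V × PW.
Inflow: F_in = 8.13 × 55.8 = 453.654 mm·m/s
Outflow: F_out = 7.66 × 22.9 = 175.414 mm·m/s
Steady-state rate R = (F_in − F_out)/L = (453.654 − 175.414) / 300000 m = 9.275e-04 mm/s.
R = 9.275e-04 × 3600 = 3.34 mm/hr.

R ≈ 3.34 mm/hr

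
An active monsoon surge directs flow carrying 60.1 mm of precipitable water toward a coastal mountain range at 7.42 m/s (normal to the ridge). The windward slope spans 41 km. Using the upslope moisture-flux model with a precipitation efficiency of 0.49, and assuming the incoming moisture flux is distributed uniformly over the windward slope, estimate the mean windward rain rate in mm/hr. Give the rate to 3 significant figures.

Incoming column moisture flux per unit ridge length: F = V × PW = 7.42 × 60.1 = 445.942 mm·m/s.
Spread over the 41 km slope with efficiency ε = 0.49: R = ε·F/W = 0.49 × 445.942 / 41000 m = 5.330e-03 mm/s.
R = 5.330e-03 × 3600 = 19.2 mm/hr.

R ≈ 19.2 mm/hr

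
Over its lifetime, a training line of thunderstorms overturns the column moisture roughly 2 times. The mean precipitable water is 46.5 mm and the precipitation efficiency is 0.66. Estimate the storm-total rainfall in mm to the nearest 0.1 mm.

Each cycle deposits ε × PW = 0.66 × 46.5 = 30.69 mm.
Over 2 cycles: 2 × 30.69 = 61.4 mm.

rainfall ≈ 61.4 mm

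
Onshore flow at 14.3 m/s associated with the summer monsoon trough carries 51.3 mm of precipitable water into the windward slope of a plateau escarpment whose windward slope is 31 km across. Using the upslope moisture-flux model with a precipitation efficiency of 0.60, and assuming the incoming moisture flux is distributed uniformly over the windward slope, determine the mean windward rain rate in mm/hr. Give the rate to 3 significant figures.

Incoming column moisture flux per unit ridge length: F = V × PW = 14.3 × 51.3 = 733.59 mm·m/s.
Spread over the 31 km slope with efficiency ε = 0.60: R = ε·F/W = 0.60 × 733.59 / 31000 m = 1.420e-02 mm/s.
R = 1.420e-02 × 3600 = 51.1 mm/hr.

R ≈ 51.1 mm/hr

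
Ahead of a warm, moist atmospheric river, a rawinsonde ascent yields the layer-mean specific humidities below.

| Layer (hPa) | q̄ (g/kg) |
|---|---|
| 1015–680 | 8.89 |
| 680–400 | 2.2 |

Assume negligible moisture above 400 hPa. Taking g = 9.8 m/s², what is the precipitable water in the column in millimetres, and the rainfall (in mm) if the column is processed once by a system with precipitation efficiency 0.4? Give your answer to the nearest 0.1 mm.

Precipitable water is the column-integrated vapour mass per unit area: PW = (1/g) Σ q̄ Δp, with q in kg/kg and Δp in Pa (1 kg/m² of water = 1 mm).
Layer 1015–680 hPa: Δp = 335 hPa = 33500 Pa, q̄ = 0.00889 kg/kg → 0.00889 × 33500 / 9.8 = 30.39 mm
Layer 680–400 hPa: Δp = 280 hPa = 28000 Pa, q̄ = 0.0022 kg/kg → 0.0022 × 28000 / 9.8 = 6.29 mm
PW = 30.39 + 6.29 = 36.68 ≈ 36.7 mm.
Rainfall = ε × PW = 0.4 × 36.7 = 14.7 mm.

PW ≈ 36.7 mm; rainfall ≈ 14.7 mm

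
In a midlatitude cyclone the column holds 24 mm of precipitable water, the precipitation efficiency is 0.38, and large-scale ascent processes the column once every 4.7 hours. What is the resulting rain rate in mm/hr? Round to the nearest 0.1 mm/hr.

Each overturning extracts ε × PW = 0.38 × 24 = 9.12 mm.
Rate = ε·PW / τ = 9.12 / 4.7 h = 1.9 mm/hr.

R ≈ 1.9 mm/hr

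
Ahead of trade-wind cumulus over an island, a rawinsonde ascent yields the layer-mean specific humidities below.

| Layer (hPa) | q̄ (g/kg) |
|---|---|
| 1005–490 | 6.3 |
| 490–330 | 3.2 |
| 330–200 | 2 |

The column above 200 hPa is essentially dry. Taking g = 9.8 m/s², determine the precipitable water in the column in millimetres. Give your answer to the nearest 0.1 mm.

PW ≈ 41.0 mm

Precipitable water is the column-integrated vapour mass per unit area: PW = (1/g) Σ q̄ Δp, with q in kg/kg and Δp in Pa (1 kg/m² of water = 1 mm).
Layer 1005–490 hPa: Δp = 515 hPa = 51500 Pa, q̄ = 0.0063 kg/kg → 0.0063 × 51500 / 9.8 = 33.11 mm
Layer 490–330 hPa: Δp = 160 hPa = 16000 Pa, q̄ = 0.0032 kg/kg → 0.0032 × 16000 / 9.8 = 5.22 mm
Layer 330–200 hPa: Δp = 130 hPa = 13000 Pa, q̄ = 0.002 kg/kg → 0.002 × 13000 / 9.8 = 2.65 mm
PW = 33.11 + 5.22 + 2.65 = 40.98 ≈ 41.0 mm.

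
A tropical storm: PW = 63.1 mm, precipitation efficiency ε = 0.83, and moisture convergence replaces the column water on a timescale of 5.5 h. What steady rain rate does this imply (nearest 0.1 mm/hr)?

R ≈ 9.5 mm/hr

Each overturning extracts ε × PW = 0.83 × 63.1 = 52.373 mm.
Rate = ε·PW / τ = 52.373 / 5.5 h = 9.5 mm/hr.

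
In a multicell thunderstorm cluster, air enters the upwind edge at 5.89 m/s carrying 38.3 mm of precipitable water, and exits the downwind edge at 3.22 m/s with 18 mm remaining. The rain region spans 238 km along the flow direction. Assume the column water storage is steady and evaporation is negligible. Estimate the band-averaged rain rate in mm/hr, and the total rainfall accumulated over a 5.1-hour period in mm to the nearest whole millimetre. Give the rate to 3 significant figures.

Column moisture flux per unit crosswind length is F = V × PW.
Inflow: F_in = 5.89 × 38.3 = 225.587 mm·m/s
Outflow: F_out = 3.22 × 18 = 57.96 mm·m/s
Steady-state rate R = (F_in − F_out)/L = (225.587 − 57.96) / 238000 m = 7.043e-04 mm/s.
R = 7.043e-04 × 3600 = 2.54 mm/hr.
Over 5.1 h: total = 2.54 × 5.1 = 12.954 ≈ 13 mm.

R ≈ 2.54 mm/hr; total ≈ 13 mm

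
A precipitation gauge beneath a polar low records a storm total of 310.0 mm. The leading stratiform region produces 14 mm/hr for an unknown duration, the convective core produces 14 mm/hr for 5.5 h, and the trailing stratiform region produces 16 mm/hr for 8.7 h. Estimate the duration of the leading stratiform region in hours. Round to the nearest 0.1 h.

duration ≈ 6.7 h

Known phases: 14 × 5.5 + 16 × 8.7 = 77 + 139.2 = 216.2 mm.
Remaining depth = 310.0 − 216.2 = 93.8 mm.
Duration = 93.8 / 14 = 6.7 h.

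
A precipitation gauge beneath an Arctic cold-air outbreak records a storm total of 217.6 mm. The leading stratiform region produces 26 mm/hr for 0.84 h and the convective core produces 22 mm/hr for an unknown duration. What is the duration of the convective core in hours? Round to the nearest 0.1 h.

duration ≈ 8.9 h

Known phases: 26 × 0.84 = 21.84 mm.
Remaining depth = 217.6 − 21.84 = 195.76 mm.
Duration = 195.76 / 22 = 8.9 h.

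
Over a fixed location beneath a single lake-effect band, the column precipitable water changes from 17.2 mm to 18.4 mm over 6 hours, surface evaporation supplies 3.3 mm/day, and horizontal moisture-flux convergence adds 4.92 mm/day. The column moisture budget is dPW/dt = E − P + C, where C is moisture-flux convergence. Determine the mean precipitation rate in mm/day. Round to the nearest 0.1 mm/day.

P ≈ 3.4 mm/day

dPW/dt = (18.4 − 17.2) mm / (6/24 day) = +4.800 mm/day.
P = E + C − dPW/dt = 3.3 + (4.92) − (+4.800) = 3.4 mm/day.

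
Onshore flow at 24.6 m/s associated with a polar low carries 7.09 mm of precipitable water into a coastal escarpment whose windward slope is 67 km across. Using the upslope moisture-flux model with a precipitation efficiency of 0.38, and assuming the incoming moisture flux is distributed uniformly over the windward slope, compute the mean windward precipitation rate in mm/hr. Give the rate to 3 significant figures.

R ≈ 3.56 mm/hr

Incoming column moisture flux per unit ridge length: F = V × PW = 24.6 × 7.09 = 174.414 mm·m/s.
Spread over the 67 km slope with efficiency ε = 0.38: R = ε·F/W = 0.38 × 174.414 / 67000 m = 9.892e-04 mm/s.
R = 9.892e-04 × 3600 = 3.56 mm/hr.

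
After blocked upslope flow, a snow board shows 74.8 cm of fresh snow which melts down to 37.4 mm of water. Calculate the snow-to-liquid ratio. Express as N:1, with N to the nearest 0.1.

ratio ≈ 20.0

Ratio = snow depth / SWE = 748 mm / 37.4 mm = 20.0, i.e. 20.0:1.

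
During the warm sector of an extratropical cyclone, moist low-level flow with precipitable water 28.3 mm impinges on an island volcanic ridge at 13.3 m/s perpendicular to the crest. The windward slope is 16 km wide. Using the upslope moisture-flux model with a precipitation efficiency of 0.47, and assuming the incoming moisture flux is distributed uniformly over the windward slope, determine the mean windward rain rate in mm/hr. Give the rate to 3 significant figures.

Incoming column moisture flux per unit ridge length: F = V × PW = 13.3 × 28.3 = 376.39 mm·m/s.
Spread over the 16 km slope with efficiency ε = 0.47: R = ε·F/W = 0.47 × 376.39 / 16000 m = 1.106e-02 mm/s.
R = 1.106e-02 × 3600 = 39.8 mm/hr.

R ≈ 39.8 mm/hr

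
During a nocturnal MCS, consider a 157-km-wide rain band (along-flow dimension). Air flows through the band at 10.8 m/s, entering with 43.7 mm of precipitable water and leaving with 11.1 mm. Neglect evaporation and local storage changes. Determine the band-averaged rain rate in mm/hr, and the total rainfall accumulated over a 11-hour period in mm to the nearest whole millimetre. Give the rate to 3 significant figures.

R ≈ 8.07 mm/hr; total ≈ 89 mm

Column moisture flux per unit crosswind length is F = V × PW.
Inflow: F_in = 10.8 × 43.7 = 471.96 mm·m/s
Outflow: F_out = 10.8 × 11.1 = 119.88 mm·m/s
Steady-state rate R = (F_in − F_out)/L = (471.96 − 119.88) / 157000 m = 2.243e-03 mm/s.
R = 2.243e-03 × 3600 = 8.07 mm/hr.
Over 11 h: total = 8.07 × 11 = 88.77 ≈ 89 mm.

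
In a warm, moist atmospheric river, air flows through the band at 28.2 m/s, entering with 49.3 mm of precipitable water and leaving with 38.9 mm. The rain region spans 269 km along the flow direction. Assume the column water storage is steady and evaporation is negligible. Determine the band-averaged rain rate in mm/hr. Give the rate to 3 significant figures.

R ≈ 3.92 mm/hr

Column moisture flux per unit crosswind length is F = V × PW.
Inflow: F_in = 28.2 × 49.3 = 1390.26 mm·m/s
Outflow: F_out = 28.2 × 38.9 = 1096.98 mm·m/s
Steady-state rate R = (F_in − F_out)/L = (1390.26 − 1096.98) / 269000 m = 1.090e-03 mm/s.
R = 1.090e-03 × 3600 = 3.92 mm/hr.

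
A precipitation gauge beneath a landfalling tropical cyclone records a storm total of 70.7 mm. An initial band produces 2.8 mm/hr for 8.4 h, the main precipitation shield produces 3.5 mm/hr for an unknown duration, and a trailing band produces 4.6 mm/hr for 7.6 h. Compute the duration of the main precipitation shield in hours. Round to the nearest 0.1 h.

duration ≈ 3.5 h

Known phases: 2.8 × 8.4 + 4.6 × 7.6 = 23.52 + 34.96 = 58.48 mm.
Remaining depth = 70.7 − 58.48 = 12.22 mm.
Duration = 12.22 / 3.5 = 3.5 h.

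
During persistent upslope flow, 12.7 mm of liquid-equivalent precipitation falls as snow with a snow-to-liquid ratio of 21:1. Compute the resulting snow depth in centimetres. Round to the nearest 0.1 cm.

snow depth ≈ 26.7 cm

Snow depth = liquid × ratio = 12.7 mm × 21 = 266.7 mm = 26.7 cm.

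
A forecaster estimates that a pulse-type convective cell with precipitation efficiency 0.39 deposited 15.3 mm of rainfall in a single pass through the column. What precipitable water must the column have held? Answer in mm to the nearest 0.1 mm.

PW = rainfall / ε = 15.3 / 0.39 = 39.2 mm.

PW ≈ 39.2 mm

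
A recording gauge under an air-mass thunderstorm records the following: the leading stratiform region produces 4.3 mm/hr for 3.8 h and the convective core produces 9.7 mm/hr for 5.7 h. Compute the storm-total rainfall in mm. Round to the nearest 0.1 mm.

total ≈ 71.6 mm

Total = Σ Rᵢ Δtᵢ = 4.3 × 3.8 + 9.7 × 5.7
      = 16.34 + 55.29 = 71.6 mm.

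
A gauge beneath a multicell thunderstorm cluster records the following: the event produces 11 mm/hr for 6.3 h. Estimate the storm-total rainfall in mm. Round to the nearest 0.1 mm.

total ≈ 69.3 mm

Total = Σ Rᵢ Δtᵢ = 11 × 6.3
      = 69.3 = 69.3 mm.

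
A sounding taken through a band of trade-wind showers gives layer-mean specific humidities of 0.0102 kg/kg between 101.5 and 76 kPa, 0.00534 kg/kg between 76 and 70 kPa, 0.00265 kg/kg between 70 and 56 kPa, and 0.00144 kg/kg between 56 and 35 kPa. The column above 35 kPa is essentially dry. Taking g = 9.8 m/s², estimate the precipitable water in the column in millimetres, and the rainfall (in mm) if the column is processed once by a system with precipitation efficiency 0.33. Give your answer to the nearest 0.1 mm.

PW ≈ 36.7 mm; rainfall ≈ 12.1 mm

Precipitable water is the column-integrated vapour mass per unit area: PW = (1/g) Σ q̄ Δp, with q in kg/kg and Δp in Pa (1 kg/m² of water = 1 mm).
Layer 101.5–76 kPa: Δp = 255 hPa = 25500 Pa, q̄ = 0.0102 kg/kg → 0.0102 × 25500 / 9.8 = 26.54 mm
Layer 76–70 kPa: Δp = 60 hPa = 6000 Pa, q̄ = 0.00534 kg/kg → 0.00534 × 6000 / 9.8 = 3.27 mm
Layer 70–56 kPa: Δp = 140 hPa = 14000 Pa, q̄ = 0.00265 kg/kg → 0.00265 × 14000 / 9.8 = 3.79 mm
Layer 56–35 kPa: Δp = 210 hPa = 21000 Pa, q̄ = 0.00144 kg/kg → 0.00144 × 21000 / 9.8 = 3.09 mm
PW = 26.54 + 3.27 + 3.79 + 3.09 = 36.69 ≈ 36.7 mm.
Rainfall = ε × PW = 0.33 × 36.7 = 12.1 mm.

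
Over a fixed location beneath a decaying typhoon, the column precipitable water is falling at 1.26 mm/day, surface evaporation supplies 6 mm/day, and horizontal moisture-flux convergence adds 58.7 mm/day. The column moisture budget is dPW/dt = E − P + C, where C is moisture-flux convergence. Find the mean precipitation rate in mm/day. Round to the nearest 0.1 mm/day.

P ≈ 66.0 mm/day

dPW/dt = -1.26 mm/day.
P = E + C − dPW/dt = 6 + (58.7) − (-1.26) = 66.0 mm/day.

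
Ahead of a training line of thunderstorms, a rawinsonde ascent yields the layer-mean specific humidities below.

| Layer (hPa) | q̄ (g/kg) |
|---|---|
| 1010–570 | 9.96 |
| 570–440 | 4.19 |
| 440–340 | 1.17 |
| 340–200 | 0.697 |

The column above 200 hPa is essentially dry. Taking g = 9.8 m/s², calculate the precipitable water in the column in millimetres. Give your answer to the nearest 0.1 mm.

PW ≈ 52.5 mm

Precipitable water is the column-integrated vapour mass per unit area: PW = (1/g) Σ q̄ Δp, with q in kg/kg and Δp in Pa (1 kg/m² of water = 1 mm).
Layer 1010–570 hPa: Δp = 440 hPa = 44000 Pa, q̄ = 0.00996 kg/kg → 0.00996 × 44000 / 9.8 = 44.72 mm
Layer 570–440 hPa: Δp = 130 hPa = 13000 Pa, q̄ = 0.00419 kg/kg → 0.00419 × 13000 / 9.8 = 5.56 mm
Layer 440–340 hPa: Δp = 100 hPa = 10000 Pa, q̄ = 0.00117 kg/kg → 0.00117 × 10000 / 9.8 = 1.19 mm
Layer 340–200 hPa: Δp = 140 hPa = 14000 Pa, q̄ = 0.000697 kg/kg → 0.000697 × 14000 / 9.8 = 1.00 mm
PW = 44.72 + 5.56 + 1.19 + 1.00 = 52.47 ≈ 52.5 mm.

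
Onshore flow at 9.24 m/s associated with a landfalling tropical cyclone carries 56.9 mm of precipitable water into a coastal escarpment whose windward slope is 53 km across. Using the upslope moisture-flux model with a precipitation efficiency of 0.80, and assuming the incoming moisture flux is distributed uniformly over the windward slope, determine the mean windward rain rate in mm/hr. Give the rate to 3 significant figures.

R ≈ 28.6 mm/hr

Incoming column moisture flux per unit ridge length: F = V × PW = 9.24 × 56.9 = 525.756 mm·m/s.
Spread over the 53 km slope with efficiency ε = 0.80: R = ε·F/W = 0.80 × 525.756 / 53000 m = 7.936e-03 mm/s.
R = 7.936e-03 × 3600 = 28.6 mm/hr.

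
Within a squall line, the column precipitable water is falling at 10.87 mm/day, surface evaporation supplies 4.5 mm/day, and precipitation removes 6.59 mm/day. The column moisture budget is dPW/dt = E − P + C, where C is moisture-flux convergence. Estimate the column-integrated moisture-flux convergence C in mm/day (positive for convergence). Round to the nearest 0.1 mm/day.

dPW/dt = -10.87 mm/day.
C = dPW/dt − E + P = (-10.87) − 4.5 + 6.59 = -8.8 mm/day.

C ≈ -8.8 mm/day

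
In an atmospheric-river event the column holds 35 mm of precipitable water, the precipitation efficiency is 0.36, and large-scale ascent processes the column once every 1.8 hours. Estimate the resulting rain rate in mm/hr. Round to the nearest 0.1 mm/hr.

R ≈ 7.0 mm/hr

Each overturning extracts ε × PW = 0.36 × 35 = 12.6 mm.
Rate = ε·PW / τ = 12.6 / 1.8 h = 7.0 mm/hr.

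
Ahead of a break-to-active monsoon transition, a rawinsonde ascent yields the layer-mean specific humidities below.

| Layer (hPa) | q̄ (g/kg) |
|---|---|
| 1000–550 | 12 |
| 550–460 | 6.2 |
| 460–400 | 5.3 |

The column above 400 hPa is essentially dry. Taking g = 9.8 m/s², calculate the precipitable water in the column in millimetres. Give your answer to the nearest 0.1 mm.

PW ≈ 64.0 mm

Precipitable water is the column-integrated vapour mass per unit area: PW = (1/g) Σ q̄ Δp, with q in kg/kg and Δp in Pa (1 kg/m² of water = 1 mm).
Layer 1000–550 hPa: Δp = 450 hPa = 45000 Pa, q̄ = 0.012 kg/kg → 0.012 × 45000 / 9.8 = 55.10 mm
Layer 550–460 hPa: Δp = 90 hPa = 9000 Pa, q̄ = 0.0062 kg/kg → 0.0062 × 9000 / 9.8 = 5.69 mm
Layer 460–400 hPa: Δp = 60 hPa = 6000 Pa, q̄ = 0.0053 kg/kg → 0.0053 × 6000 / 9.8 = 3.24 mm
PW = 55.10 + 5.69 + 3.24 = 64.03 ≈ 64.0 mm.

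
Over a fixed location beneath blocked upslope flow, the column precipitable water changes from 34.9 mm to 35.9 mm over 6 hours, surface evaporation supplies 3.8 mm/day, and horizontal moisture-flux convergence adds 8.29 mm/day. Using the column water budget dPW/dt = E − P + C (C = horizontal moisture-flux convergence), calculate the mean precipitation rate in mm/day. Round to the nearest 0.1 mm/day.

dPW/dt = (35.9 − 34.9) mm / (6/24 day) = +4.000 mm/day.
P = E + C − dPW/dt = 3.8 + (8.29) − (+4.000) = 8.1 mm/day.

P ≈ 8.1 mm/day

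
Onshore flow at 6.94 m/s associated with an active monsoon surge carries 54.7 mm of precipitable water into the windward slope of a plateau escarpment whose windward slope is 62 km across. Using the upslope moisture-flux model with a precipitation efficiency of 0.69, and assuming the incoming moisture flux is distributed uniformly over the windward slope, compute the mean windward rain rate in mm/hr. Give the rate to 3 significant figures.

R ≈ 15.2 mm/hr

Incoming column moisture flux per unit ridge length: F = V × PW = 6.94 × 54.7 = 379.618 mm·m/s.
Spread over the 62 km slope with efficiency ε = 0.69: R = ε·F/W = 0.69 × 379.618 / 62000 m = 4.225e-03 mm/s.
R = 4.225e-03 × 3600 = 15.2 mm/hr.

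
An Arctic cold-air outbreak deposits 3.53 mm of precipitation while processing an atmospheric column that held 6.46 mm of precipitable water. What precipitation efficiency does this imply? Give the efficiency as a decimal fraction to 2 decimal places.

ε ≈ 0.55

ε = precipitation / PW = 3.53 / 6.46 = 0.55.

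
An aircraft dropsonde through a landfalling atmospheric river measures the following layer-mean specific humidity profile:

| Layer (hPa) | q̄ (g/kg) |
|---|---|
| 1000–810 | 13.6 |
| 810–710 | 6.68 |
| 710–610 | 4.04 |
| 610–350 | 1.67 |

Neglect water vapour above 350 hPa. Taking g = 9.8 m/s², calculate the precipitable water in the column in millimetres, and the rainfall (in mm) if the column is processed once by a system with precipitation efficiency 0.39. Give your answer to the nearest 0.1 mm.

Precipitable water is the column-integrated vapour mass per unit area: PW = (1/g) Σ q̄ Δp, with q in kg/kg and Δp in Pa (1 kg/m² of water = 1 mm).
Layer 1000–810 hPa: Δp = 190 hPa = 19000 Pa, q̄ = 0.0136 kg/kg → 0.0136 × 19000 / 9.8 = 26.37 mm
Layer 810–710 hPa: Δp = 100 hPa = 10000 Pa, q̄ = 0.00668 kg/kg → 0.00668 × 10000 / 9.8 = 6.82 mm
Layer 710–610 hPa: Δp = 100 hPa = 10000 Pa, q̄ = 0.00404 kg/kg → 0.00404 × 10000 / 9.8 = 4.12 mm
Layer 610–350 hPa: Δp = 260 hPa = 26000 Pa, q̄ = 0.00167 kg/kg → 0.00167 × 26000 / 9.8 = 4.43 mm
PW = 26.37 + 6.82 + 4.12 + 4.43 = 41.74 ≈ 41.7 mm.
Rainfall = ε × PW = 0.39 × 41.7 = 16.3 mm.

PW ≈ 41.7 mm; rainfall ≈ 16.3 mm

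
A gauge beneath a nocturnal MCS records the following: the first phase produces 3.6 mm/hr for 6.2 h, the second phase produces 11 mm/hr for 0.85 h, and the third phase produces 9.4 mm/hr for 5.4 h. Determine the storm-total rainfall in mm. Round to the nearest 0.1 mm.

total ≈ 82.4 mm

Total = Σ Rᵢ Δtᵢ = 3.6 × 6.2 + 11 × 0.85 + 9.4 × 5.4
      = 22.32 + 9.35 + 50.76 = 82.4 mm.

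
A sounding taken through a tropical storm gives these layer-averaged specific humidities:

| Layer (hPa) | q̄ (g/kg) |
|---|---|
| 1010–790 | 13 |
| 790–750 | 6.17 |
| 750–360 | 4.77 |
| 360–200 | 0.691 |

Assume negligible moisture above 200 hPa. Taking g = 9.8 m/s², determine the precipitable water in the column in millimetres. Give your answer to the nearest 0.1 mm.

PW ≈ 51.8 mm

Precipitable water is the column-integrated vapour mass per unit area: PW = (1/g) Σ q̄ Δp, with q in kg/kg and Δp in Pa (1 kg/m² of water = 1 mm).
Layer 1010–790 hPa: Δp = 220 hPa = 22000 Pa, q̄ = 0.013 kg/kg → 0.013 × 22000 / 9.8 = 29.18 mm
Layer 790–750 hPa: Δp = 40 hPa = 4000 Pa, q̄ = 0.00617 kg/kg → 0.00617 × 4000 / 9.8 = 2.52 mm
Layer 750–360 hPa: Δp = 390 hPa = 39000 Pa, q̄ = 0.00477 kg/kg → 0.00477 × 39000 / 9.8 = 18.98 mm
Layer 360–200 hPa: Δp = 160 hPa = 16000 Pa, q̄ = 0.000691 kg/kg → 0.000691 × 16000 / 9.8 = 1.13 mm
PW = 29.18 + 2.52 + 18.98 + 1.13 = 51.81 ≈ 51.8 mm.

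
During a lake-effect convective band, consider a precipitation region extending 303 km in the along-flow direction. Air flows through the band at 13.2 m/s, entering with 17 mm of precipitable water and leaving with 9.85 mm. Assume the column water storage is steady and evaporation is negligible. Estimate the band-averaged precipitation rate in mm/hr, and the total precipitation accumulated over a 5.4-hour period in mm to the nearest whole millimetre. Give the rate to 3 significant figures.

R ≈ 1.12 mm/hr; total ≈ 6 mm

Column moisture flux per unit crosswind length is F = V × PW.
Inflow: F_in = 13.2 × 17 = 224.4 mm·m/s
Outflow: F_out = 13.2 × 9.85 = 130.02 mm·m/s
Steady-state rate R = (F_in − F_out)/L = (224.4 − 130.02) / 303000 m = 3.115e-04 mm/s.
R = 3.115e-04 × 3600 = 1.12 mm/hr.
Over 5.4 h: total = 1.12 × 5.4 = 6.048 ≈ 6 mm.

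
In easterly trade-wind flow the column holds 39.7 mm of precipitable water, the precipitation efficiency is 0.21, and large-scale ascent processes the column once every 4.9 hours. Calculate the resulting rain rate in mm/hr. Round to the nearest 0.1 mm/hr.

R ≈ 1.7 mm/hr

Each overturning extracts ε × PW = 0.21 × 39.7 = 8.337 mm.
Rate = ε·PW / τ = 8.337 / 4.9 h = 1.7 mm/hr.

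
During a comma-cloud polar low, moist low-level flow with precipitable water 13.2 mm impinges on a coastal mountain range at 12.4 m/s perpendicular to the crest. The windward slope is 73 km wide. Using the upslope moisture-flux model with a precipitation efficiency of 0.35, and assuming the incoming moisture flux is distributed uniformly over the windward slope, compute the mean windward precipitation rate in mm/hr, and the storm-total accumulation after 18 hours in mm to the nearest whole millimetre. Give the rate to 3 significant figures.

Incoming column moisture flux per unit ridge length: F = V × PW = 12.4 × 13.2 = 163.68 mm·m/s.
Spread over the 73 km slope with efficiency ε = 0.35: R = ε·F/W = 0.35 × 163.68 / 73000 m = 7.848e-04 mm/s.
R = 7.848e-04 × 3600 = 2.83 mm/hr.
Over 18 h: total = 2.83 × 18 = 50.94 ≈ 51 mm.

R ≈ 2.83 mm/hr; total ≈ 51 mm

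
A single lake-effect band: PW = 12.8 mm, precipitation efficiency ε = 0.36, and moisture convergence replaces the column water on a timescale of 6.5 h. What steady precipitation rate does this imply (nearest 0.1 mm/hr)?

R ≈ 0.7 mm/hr

Each overturning extracts ε × PW = 0.36 × 12.8 = 4.608 mm.
Rate = ε·PW / τ = 4.608 / 6.5 h = 0.7 mm/hr.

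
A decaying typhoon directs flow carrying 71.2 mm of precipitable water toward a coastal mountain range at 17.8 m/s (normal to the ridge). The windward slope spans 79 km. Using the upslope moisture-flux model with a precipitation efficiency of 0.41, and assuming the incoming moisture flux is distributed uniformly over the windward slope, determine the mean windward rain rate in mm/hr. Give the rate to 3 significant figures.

R ≈ 23.7 mm/hr

Incoming column moisture flux per unit ridge length: F = V × PW = 17.8 × 71.2 = 1267.36 mm·m/s.
Spread over the 79 km slope with efficiency ε = 0.41: R = ε·F/W = 0.41 × 1267.36 / 79000 m = 6.577e-03 mm/s.
R = 6.577e-03 × 3600 = 23.7 mm/hr.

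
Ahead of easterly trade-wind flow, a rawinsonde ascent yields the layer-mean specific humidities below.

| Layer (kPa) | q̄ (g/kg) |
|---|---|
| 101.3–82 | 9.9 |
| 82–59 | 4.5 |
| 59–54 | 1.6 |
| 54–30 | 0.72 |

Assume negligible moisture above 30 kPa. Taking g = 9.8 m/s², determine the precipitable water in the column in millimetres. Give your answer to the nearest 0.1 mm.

PW ≈ 32.6 mm

Precipitable water is the column-integrated vapour mass per unit area: PW = (1/g) Σ q̄ Δp, with q in kg/kg and Δp in Pa (1 kg/m² of water = 1 mm).
Layer 101.3–82 kPa: Δp = 193 hPa = 19300 Pa, q̄ = 0.0099 kg/kg → 0.0099 × 19300 / 9.8 = 19.50 mm
Layer 82–59 kPa: Δp = 230 hPa = 23000 Pa, q̄ = 0.0045 kg/kg → 0.0045 × 23000 / 9.8 = 10.56 mm
Layer 59–54 kPa: Δp = 50 hPa = 5000 Pa, q̄ = 0.0016 kg/kg → 0.0016 × 5000 / 9.8 = 0.82 mm
Layer 54–30 kPa: Δp = 240 hPa = 24000 Pa, q̄ = 0.00072 kg/kg → 0.00072 × 24000 / 9.8 = 1.76 mm
PW = 19.50 + 10.56 + 0.82 + 1.76 = 32.64 ≈ 32.6 mm.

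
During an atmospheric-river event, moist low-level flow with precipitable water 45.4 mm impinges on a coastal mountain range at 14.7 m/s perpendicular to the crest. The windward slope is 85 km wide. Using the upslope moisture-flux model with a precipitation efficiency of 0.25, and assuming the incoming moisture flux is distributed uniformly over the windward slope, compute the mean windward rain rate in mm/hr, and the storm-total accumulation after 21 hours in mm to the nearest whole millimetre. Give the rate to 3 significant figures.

R ≈ 7.07 mm/hr; total ≈ 148 mm

Incoming column moisture flux per unit ridge length: F = V × PW = 14.7 × 45.4 = 667.38 mm·m/s.
Spread over the 85 km slope with efficiency ε = 0.25: R = ε·F/W = 0.25 × 667.38 / 85000 m = 1.963e-03 mm/s.
R = 1.963e-03 × 3600 = 7.07 mm/hr.
Over 21 h: total = 7.07 × 21 = 148.47 ≈ 148 mm.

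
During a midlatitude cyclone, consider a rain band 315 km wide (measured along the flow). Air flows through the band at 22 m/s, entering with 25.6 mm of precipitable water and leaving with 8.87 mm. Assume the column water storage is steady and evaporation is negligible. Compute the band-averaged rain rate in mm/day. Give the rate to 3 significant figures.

R ≈ 101 mm/day

Column moisture flux per unit crosswind length is F = V × PW.
Inflow: F_in = 22 × 25.6 = 563.2 mm·m/s
Outflow: F_out = 22 × 8.87 = 195.14 mm·m/s
Steady-state rate R = (F_in − F_out)/L = (563.2 − 195.14) / 315000 m = 1.168e-03 mm/s.
R = 1.168e-03 × 3600 × 24 = 101 mm/day.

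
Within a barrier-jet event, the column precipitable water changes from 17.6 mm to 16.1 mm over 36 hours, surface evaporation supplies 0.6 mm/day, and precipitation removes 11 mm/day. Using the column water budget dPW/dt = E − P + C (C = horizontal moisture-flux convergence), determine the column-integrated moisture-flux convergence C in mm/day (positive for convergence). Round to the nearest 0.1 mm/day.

C ≈ 9.4 mm/day

dPW/dt = (16.1 − 17.6) mm / (36/24 day) = -1.000 mm/day.
C = dPW/dt − E + P = (-1.000) − 0.6 + 11 = 9.4 mm/day.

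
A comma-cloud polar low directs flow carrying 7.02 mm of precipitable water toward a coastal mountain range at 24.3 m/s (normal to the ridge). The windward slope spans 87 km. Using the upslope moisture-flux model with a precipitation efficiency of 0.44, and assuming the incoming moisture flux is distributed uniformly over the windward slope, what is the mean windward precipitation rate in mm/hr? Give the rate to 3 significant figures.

Incoming column moisture flux per unit ridge length: F = V × PW = 24.3 × 7.02 = 170.586 mm·m/s.
Spread over the 87 km slope with efficiency ε = 0.44: R = ε·F/W = 0.44 × 170.586 / 87000 m = 8.627e-04 mm/s.
R = 8.627e-04 × 3600 = 3.11 mm/hr.

R ≈ 3.11 mm/hr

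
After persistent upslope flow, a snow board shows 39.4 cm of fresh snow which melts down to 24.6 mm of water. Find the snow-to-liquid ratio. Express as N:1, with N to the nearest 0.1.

ratio ≈ 16.0

Ratio = snow depth / SWE = 394 mm / 24.6 mm = 16.0, i.e. 16.0:1.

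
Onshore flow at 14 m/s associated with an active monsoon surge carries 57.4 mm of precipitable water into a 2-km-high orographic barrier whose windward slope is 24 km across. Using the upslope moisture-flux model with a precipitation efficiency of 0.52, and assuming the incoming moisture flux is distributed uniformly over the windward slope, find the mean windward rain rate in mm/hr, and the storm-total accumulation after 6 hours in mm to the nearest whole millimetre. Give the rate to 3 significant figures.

Incoming column moisture flux per unit ridge length: F = V × PW = 14 × 57.4 = 803.6 mm·m/s.
Spread over the 24 km slope with efficiency ε = 0.52: R = ε·F/W = 0.52 × 803.6 / 24000 m = 1.741e-02 mm/s.
R = 1.741e-02 × 3600 = 62.7 mm/hr.
Over 6 h: total = 62.7 × 6 = 376.2 ≈ 376 mm.

R ≈ 62.7 mm/hr; total ≈ 376 mm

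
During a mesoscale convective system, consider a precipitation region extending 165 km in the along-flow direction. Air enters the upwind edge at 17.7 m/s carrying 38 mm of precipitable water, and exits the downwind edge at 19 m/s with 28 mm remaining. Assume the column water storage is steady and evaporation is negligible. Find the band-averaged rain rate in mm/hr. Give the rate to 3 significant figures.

R ≈ 3.07 mm/hr

Column moisture flux per unit crosswind length is F = V × PW.
Inflow: F_in = 17.7 × 38 = 672.6 mm·m/s
Outflow: F_out = 19 × 28 = 532 mm·m/s
Steady-state rate R = (F_in − F_out)/L = (672.6 − 532) / 165000 m = 8.521e-04 mm/s.
R = 8.521e-04 × 3600 = 3.07 mm/hr.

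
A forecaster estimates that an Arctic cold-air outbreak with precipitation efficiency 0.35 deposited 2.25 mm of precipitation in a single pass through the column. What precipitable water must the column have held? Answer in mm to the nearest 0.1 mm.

PW ≈ 6.4 mm

PW = precipitation / ε = 2.25 / 0.35 = 6.4 mm.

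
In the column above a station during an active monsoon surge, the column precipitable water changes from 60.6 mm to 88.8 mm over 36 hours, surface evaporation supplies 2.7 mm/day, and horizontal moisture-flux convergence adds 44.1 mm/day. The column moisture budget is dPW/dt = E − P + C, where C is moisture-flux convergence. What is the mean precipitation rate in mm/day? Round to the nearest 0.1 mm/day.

P ≈ 28.0 mm/day

dPW/dt = (88.8 − 60.6) mm / (36/24 day) = +18.800 mm/day.
P = E + C − dPW/dt = 2.7 + (44.1) − (+18.800) = 28.0 mm/day.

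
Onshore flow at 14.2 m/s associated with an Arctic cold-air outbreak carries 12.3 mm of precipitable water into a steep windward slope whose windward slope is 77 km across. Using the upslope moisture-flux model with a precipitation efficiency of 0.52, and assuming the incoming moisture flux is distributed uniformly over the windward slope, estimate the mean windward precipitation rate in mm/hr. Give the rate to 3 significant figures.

R ≈ 4.25 mm/hr

Incoming column moisture flux per unit ridge length: F = V × PW = 14.2 × 12.3 = 174.66 mm·m/s.
Spread over the 77 km slope with efficiency ε = 0.52: R = ε·F/W = 0.52 × 174.66 / 77000 m = 1.180e-03 mm/s.
R = 1.180e-03 × 3600 = 4.25 mm/hr.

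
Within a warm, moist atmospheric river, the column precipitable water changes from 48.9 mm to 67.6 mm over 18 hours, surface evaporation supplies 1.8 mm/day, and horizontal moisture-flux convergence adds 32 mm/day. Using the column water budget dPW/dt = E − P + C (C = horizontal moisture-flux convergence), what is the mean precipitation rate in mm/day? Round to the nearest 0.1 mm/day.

dPW/dt = (67.6 − 48.9) mm / (18/24 day) = +24.933 mm/day.
P = E + C − dPW/dt = 1.8 + (32) − (+24.933) = 8.9 mm/day.

P ≈ 8.9 mm/day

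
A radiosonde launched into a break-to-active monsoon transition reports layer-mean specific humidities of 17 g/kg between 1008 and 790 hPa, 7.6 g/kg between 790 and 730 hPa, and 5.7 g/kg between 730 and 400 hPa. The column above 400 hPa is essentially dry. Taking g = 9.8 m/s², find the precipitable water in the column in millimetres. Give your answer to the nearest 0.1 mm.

Precipitable water is the column-integrated vapour mass per unit area: PW = (1/g) Σ q̄ Δp, with q in kg/kg and Δp in Pa (1 kg/m² of water = 1 mm).
Layer 1008–790 hPa: Δp = 218 hPa = 21800 Pa, q̄ = 0.017 kg/kg → 0.017 × 21800 / 9.8 = 37.82 mm
Layer 790–730 hPa: Δp = 60 hPa = 6000 Pa, q̄ = 0.0076 kg/kg → 0.0076 × 6000 / 9.8 = 4.65 mm
Layer 730–400 hPa: Δp = 330 hPa = 33000 Pa, q̄ = 0.0057 kg/kg → 0.0057 × 33000 / 9.8 = 19.19 mm
PW = 37.82 + 4.65 + 19.19 = 61.66 ≈ 61.7 mm.

PW ≈ 61.7 mm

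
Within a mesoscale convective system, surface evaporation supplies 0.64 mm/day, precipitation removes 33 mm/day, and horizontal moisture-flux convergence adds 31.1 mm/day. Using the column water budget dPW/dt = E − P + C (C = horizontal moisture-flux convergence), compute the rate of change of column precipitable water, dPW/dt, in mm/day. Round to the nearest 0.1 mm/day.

dPW/dt ≈ -1.3 mm/day

dPW/dt = E − P + C = 0.64 − 33 + (31.1) = -1.3 mm/day.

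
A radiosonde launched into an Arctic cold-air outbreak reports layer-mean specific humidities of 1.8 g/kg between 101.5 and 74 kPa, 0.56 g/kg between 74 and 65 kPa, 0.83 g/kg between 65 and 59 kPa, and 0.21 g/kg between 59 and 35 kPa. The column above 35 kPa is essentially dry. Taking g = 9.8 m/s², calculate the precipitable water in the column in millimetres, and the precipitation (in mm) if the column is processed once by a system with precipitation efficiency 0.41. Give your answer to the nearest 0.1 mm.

Precipitable water is the column-integrated vapour mass per unit area: PW = (1/g) Σ q̄ Δp, with q in kg/kg and Δp in Pa (1 kg/m² of water = 1 mm).
Layer 101.5–74 kPa: Δp = 275 hPa = 27500 Pa, q̄ = 0.0018 kg/kg → 0.0018 × 27500 / 9.8 = 5.05 mm
Layer 74–65 kPa: Δp = 90 hPa = 9000 Pa, q̄ = 0.00056 kg/kg → 0.00056 × 9000 / 9.8 = 0.51 mm
Layer 65–59 kPa: Δp = 60 hPa = 6000 Pa, q̄ = 0.00083 kg/kg → 0.00083 × 6000 / 9.8 = 0.51 mm
Layer 59–35 kPa: Δp = 240 hPa = 24000 Pa, q̄ = 0.00021 kg/kg → 0.00021 × 24000 / 9.8 = 0.51 mm
PW = 5.05 + 0.51 + 0.51 + 0.51 = 6.58 ≈ 6.6 mm.
Precipitation = ε × PW = 0.41 × 6.6 = 2.7 mm.

PW ≈ 6.6 mm; precipitation ≈ 2.7 mm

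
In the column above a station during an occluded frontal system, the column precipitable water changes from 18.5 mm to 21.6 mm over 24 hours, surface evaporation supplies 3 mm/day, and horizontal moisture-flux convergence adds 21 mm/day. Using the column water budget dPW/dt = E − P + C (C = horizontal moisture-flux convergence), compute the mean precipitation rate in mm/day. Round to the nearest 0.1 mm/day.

dPW/dt = (21.6 − 18.5) mm / (24/24 day) = +3.100 mm/day.
P = E + C − dPW/dt = 3 + (21) − (+3.100) = 20.9 mm/day.

P ≈ 20.9 mm/day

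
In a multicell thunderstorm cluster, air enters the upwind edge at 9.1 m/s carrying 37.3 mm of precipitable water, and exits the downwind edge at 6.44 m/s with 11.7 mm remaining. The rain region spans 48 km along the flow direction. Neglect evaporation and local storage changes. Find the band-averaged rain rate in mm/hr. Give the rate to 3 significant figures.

Column moisture flux per unit crosswind length is F = V × PW.
Inflow: F_in = 9.1 × 37.3 = 339.43 mm·m/s
Outflow: F_out = 6.44 × 11.7 = 75.348 mm·m/s
Steady-state rate R = (F_in − F_out)/L = (339.43 − 75.348) / 48000 m = 5.502e-03 mm/s.
R = 5.502e-03 × 3600 = 19.8 mm/hr.

R ≈ 19.8 mm/hr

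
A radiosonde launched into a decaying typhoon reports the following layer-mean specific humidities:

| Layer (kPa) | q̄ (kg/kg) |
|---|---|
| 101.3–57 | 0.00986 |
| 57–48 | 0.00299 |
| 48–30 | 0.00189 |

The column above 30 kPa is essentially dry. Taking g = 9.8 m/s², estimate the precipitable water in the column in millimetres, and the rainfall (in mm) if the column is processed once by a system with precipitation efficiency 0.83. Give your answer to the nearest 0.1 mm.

PW ≈ 50.8 mm; rainfall ≈ 42.2 mm

Precipitable water is the column-integrated vapour mass per unit area: PW = (1/g) Σ q̄ Δp, with q in kg/kg and Δp in Pa (1 kg/m² of water = 1 mm).
Layer 101.3–57 kPa: Δp = 443 hPa = 44300 Pa, q̄ = 0.00986 kg/kg → 0.00986 × 44300 / 9.8 = 44.57 mm
Layer 57–48 kPa: Δp = 90 hPa = 9000 Pa, q̄ = 0.00299 kg/kg → 0.00299 × 9000 / 9.8 = 2.75 mm
Layer 48–30 kPa: Δp = 180 hPa = 18000 Pa, q̄ = 0.00189 kg/kg → 0.00189 × 18000 / 9.8 = 3.47 mm
PW = 44.57 + 2.75 + 3.47 = 50.79 ≈ 50.8 mm.
Rainfall = ε × PW = 0.83 × 50.8 = 42.2 mm.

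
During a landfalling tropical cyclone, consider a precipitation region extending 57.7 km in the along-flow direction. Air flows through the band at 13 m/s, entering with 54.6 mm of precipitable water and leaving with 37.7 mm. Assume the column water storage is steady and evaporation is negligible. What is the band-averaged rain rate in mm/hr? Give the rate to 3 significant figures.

Column moisture flux per unit crosswind length is F = V × PW.
Inflow: F_in = 13 × 54.6 = 709.8 mm·m/s
Outflow: F_out = 13 × 37.7 = 490.1 mm·m/s
Steady-state rate R = (F_in − F_out)/L = (709.8 − 490.1) / 57700 m = 3.808e-03 mm/s.
R = 3.808e-03 × 3600 = 13.7 mm/hr.

R ≈ 13.7 mm/hr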